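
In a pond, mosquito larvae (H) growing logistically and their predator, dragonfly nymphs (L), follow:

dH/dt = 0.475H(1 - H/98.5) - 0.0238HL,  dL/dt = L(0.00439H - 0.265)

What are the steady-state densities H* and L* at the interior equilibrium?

From dL/dt = 0 with L > 0: 0.00439H* = 0.265, so H* = 60.4.
Substitute into dH/dt = 0: 0.475(1 - 60.4/98.5) = 0.0238L*.
The bracket is 0.387, giving L* = 0.184/0.0238 = 7.73.

H* ≈ 60.4, L* ≈ 7.73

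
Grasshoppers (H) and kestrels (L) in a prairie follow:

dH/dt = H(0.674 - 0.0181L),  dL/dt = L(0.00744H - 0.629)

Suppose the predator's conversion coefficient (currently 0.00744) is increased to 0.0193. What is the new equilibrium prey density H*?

H* ≈ 32.6

At the interior fixed point, setting dL/dt = 0 with L > 0 fixes H* = (predator death rate)/(HL coefficient) — independent of the other coefficients.
With the change, H* = 0.629/0.0193 = 32.6; it falls from 84.5.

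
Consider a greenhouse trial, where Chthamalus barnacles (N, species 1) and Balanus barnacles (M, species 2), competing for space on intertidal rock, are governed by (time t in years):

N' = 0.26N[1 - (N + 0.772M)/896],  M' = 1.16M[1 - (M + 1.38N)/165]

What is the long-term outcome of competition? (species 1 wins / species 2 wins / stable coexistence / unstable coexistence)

Compare the nullcline intercepts: K1/α12 = 896/0.772 = 1160 > K2 = 165; K2/α21 = 165/1.38 = 120 < K1 = 896.
Since the inequalities point opposite ways, species 1 can invade but species 2 cannot.

species 1 excludes species 2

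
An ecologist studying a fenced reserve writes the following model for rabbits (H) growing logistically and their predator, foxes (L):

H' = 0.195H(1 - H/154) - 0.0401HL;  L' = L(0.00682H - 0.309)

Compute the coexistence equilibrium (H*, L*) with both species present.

From dL/dt = 0 with L > 0: 0.00682H* = 0.309, so H* = 45.3.
Substitute into dH/dt = 0: 0.195(1 - 45.3/154) = 0.0401L*.
The bracket is 0.706, giving L* = 0.138/0.0401 = 3.43.

H* ≈ 45.3, L* ≈ 3.43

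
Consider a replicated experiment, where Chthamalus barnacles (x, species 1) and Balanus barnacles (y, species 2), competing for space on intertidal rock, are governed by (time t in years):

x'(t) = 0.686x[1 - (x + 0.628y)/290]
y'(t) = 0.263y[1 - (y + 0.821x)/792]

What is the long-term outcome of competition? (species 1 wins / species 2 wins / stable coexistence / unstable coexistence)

Compare the nullcline intercepts: K1/α12 = 290/0.628 = 462 < K2 = 792; K2/α21 = 792/0.821 = 965 > K1 = 290.
Since the inequalities point opposite ways, species 2 can invade but species 1 cannot.

species 2 excludes species 1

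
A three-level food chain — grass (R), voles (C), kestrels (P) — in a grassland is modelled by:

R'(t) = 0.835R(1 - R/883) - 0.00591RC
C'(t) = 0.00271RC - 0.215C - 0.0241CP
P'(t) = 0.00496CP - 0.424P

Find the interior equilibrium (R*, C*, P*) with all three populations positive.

From dP/dt = 0: 0.00496C* = 0.424, so C* = 85.5.
From dR/dt = 0: 0.835(1 - R*/883) = 0.00591·85.5, giving R* = 883·(1 - 0.605) = 349.
From dC/dt = 0: 0.00271·349 - 0.215 = 0.0241P*, so P* = 0.73/0.0241 = 30.3.

R* ≈ 349, C* ≈ 85.5, P* ≈ 30.3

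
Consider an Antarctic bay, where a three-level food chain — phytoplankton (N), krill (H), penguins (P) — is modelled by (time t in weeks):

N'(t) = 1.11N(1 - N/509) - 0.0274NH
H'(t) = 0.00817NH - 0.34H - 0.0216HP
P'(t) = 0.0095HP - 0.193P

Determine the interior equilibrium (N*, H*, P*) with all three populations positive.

N* ≈ 254, H* ≈ 20.3, P* ≈ 80.2

From dP/dt = 0: 0.0095H* = 0.193, so H* = 20.3.
From dN/dt = 0: 1.11(1 - N*/509) = 0.0274·20.3, giving N* = 509·(1 - 0.501) = 254.
From dH/dt = 0: 0.00817·254 - 0.34 = 0.0216P*, so P* = 1.73/0.0216 = 80.2.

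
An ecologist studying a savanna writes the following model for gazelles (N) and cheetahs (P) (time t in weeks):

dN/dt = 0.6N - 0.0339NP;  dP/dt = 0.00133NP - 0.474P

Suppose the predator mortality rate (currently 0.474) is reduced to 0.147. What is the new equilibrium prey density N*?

N* ≈ 111

At the interior fixed point, setting dP/dt = 0 with P > 0 fixes N* = (predator death rate)/(NP coefficient) — independent of the other coefficients.
With the change, N* = 0.147/0.00133 = 111; it falls from 356.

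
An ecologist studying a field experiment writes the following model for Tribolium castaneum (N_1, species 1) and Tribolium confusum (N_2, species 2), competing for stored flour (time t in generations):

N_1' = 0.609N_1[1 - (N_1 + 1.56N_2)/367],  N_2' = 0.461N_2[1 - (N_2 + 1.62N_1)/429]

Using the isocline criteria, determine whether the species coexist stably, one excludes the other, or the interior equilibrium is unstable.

unstable coexistence (outcome depends on initial conditions)

Compare the nullcline intercepts: K1/α12 = 367/1.56 = 235 < K2 = 429; K2/α21 = 429/1.62 = 265 < K1 = 367.
Since both are reversed, neither can invade when rare; the interior point is a saddle.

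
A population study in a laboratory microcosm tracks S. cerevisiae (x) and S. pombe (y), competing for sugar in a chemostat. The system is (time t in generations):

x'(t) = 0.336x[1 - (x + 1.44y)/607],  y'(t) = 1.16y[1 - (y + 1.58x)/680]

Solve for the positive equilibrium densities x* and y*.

x* ≈ 292, y* ≈ 219

Setting both brackets to zero gives the nullclines x + 1.44y = 607 and 1.58x + y = 680.
Substituting y = 680 - 1.58x into the first: x(1 - 1.44·1.58) = 607 - 1.44·680.
So x* = -372/-1.28 = 292, and then y* = 680 - 1.58·292 = 219.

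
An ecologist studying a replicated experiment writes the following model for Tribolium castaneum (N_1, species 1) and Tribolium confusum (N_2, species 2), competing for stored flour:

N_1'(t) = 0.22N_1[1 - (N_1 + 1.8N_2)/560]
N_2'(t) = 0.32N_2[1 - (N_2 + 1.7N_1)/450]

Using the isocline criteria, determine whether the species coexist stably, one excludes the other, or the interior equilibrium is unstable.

unstable coexistence (outcome depends on initial conditions)

Compare the nullcline intercepts: K1/α12 = 560/1.8 = 311 < K2 = 450; K2/α21 = 450/1.7 = 265 < K1 = 560.
Since both are reversed, neither can invade when rare; the interior point is a saddle.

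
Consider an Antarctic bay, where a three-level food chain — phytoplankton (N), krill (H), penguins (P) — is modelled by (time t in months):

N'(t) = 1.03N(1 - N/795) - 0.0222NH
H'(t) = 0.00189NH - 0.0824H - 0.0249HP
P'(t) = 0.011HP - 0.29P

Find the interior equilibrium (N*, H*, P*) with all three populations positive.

N* ≈ 343, H* ≈ 26.4, P* ≈ 22.7

From dP/dt = 0: 0.011H* = 0.29, so H* = 26.4.
From dN/dt = 0: 1.03(1 - N*/795) = 0.0222·26.4, giving N* = 795·(1 - 0.568) = 343.
From dH/dt = 0: 0.00189·343 - 0.0824 = 0.0249P*, so P* = 0.566/0.0249 = 22.7.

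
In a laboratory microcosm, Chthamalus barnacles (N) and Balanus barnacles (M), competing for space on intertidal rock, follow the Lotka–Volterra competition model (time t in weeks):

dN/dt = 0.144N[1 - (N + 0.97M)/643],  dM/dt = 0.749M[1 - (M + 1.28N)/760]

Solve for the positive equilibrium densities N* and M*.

N* ≈ 390, M* ≈ 261

Setting both brackets to zero gives the nullclines N + 0.97M = 643 and 1.28N + M = 760.
Substituting M = 760 - 1.28N into the first: N(1 - 0.97·1.28) = 643 - 0.97·760.
So N* = -94.2/-0.242 = 390, and then M* = 760 - 1.28·390 = 261.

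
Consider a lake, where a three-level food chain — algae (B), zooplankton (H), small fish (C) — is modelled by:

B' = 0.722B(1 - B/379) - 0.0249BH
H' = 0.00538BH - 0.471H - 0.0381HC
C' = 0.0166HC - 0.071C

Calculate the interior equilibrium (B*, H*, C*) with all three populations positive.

From dC/dt = 0: 0.0166H* = 0.071, so H* = 4.28.
From dB/dt = 0: 0.722(1 - B*/379) = 0.0249·4.28, giving B* = 379·(1 - 0.148) = 323.
From dH/dt = 0: 0.00538·323 - 0.471 = 0.0381C*, so C* = 1.27/0.0381 = 33.3.

B* ≈ 323, H* ≈ 4.28, C* ≈ 33.3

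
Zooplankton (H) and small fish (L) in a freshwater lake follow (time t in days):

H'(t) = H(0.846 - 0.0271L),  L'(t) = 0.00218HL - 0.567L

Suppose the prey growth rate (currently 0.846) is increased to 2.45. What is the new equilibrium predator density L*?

L* ≈ 90.4

At the interior fixed point, setting dH/dt = 0 with H > 0 fixes L* = (prey growth rate)/(HL coefficient) — independent of the other coefficients.
With the change, L* = 2.45/0.0271 = 90.4; it rises from 31.2.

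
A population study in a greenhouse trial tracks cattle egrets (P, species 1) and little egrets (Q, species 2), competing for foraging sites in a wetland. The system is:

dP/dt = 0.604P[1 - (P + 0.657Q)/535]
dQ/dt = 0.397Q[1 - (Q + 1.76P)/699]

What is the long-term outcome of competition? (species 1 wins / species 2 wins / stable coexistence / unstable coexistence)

Compare the nullcline intercepts: K1/α12 = 535/0.657 = 814 > K2 = 699; K2/α21 = 699/1.76 = 397 < K1 = 535.
Since the inequalities point opposite ways, species 1 can invade but species 2 cannot.

species 1 excludes species 2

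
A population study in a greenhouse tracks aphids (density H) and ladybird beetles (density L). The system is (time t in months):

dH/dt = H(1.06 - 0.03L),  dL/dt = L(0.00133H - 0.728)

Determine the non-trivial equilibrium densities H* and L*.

Set dL/dt = 0 with L > 0: 0.00133H - 0.728 = 0, so H* = 0.728/0.00133 = 547.
Set dH/dt = 0 with H > 0: 1.06 - 0.03L = 0, so L* = 1.06/0.03 = 35.3.

H* ≈ 547, L* ≈ 35.3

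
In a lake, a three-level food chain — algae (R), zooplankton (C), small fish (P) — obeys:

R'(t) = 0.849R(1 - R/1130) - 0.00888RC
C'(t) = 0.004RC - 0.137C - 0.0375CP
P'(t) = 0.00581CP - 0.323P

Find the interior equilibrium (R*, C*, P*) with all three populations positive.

R* ≈ 473, C* ≈ 55.6, P* ≈ 46.8

From dP/dt = 0: 0.00581C* = 0.323, so C* = 55.6.
From dR/dt = 0: 0.849(1 - R*/1130) = 0.00888·55.6, giving R* = 1130·(1 - 0.581) = 473.
From dC/dt = 0: 0.004·473 - 0.137 = 0.0375P*, so P* = 1.75/0.0375 = 46.8.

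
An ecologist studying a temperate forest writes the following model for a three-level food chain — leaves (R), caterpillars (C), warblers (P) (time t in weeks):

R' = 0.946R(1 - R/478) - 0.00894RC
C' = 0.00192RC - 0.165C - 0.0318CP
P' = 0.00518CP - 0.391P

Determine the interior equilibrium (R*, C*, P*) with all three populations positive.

R* ≈ 137, C* ≈ 75.5, P* ≈ 3.08

From dP/dt = 0: 0.00518C* = 0.391, so C* = 75.5.
From dR/dt = 0: 0.946(1 - R*/478) = 0.00894·75.5, giving R* = 478·(1 - 0.713) = 137.
From dC/dt = 0: 0.00192·137 - 0.165 = 0.0318P*, so P* = 0.0981/0.0318 = 3.08.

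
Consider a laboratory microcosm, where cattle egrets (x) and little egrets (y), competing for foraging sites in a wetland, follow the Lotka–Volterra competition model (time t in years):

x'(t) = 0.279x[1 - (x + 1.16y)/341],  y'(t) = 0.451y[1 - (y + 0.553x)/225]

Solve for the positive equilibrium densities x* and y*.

x* ≈ 223, y* ≈ 102

Setting both brackets to zero gives the nullclines x + 1.16y = 341 and 0.553x + y = 225.
Substituting y = 225 - 0.553x into the first: x(1 - 1.16·0.553) = 341 - 1.16·225.
So x* = 80/0.359 = 223, and then y* = 225 - 0.553·223 = 102.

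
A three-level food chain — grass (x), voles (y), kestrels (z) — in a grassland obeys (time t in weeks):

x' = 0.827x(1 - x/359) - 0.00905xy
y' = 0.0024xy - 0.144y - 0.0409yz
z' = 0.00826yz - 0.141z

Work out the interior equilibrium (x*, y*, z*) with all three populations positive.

From dz/dt = 0: 0.00826y* = 0.141, so y* = 17.1.
From dx/dt = 0: 0.827(1 - x*/359) = 0.00905·17.1, giving x* = 359·(1 - 0.187) = 292.
From dy/dt = 0: 0.0024·292 - 0.144 = 0.0409z*, so z* = 0.557/0.0409 = 13.6.

x* ≈ 292, y* ≈ 17.1, z* ≈ 13.6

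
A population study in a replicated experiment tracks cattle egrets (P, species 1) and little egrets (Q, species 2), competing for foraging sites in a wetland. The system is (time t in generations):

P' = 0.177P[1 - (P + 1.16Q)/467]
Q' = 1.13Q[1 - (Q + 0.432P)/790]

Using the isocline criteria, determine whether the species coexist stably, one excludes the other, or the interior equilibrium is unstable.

species 2 excludes species 1

Compare the nullcline intercepts: K1/α12 = 467/1.16 = 403 < K2 = 790; K2/α21 = 790/0.432 = 1830 > K1 = 467.
Since the inequalities point opposite ways, species 2 can invade but species 1 cannot.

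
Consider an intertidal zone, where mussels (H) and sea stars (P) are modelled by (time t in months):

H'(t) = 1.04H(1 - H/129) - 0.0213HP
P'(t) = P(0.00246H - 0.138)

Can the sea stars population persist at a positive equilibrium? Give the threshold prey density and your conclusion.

Threshold H = 56.1; K > 56.1, so yes, the predator persists.

The predator equation gives dP/dt > 0 only when H > 0.138/0.00246 = 56.1.
Without the predator, H → K = 129. Since 129 > 56.1, the predator can invade and persist.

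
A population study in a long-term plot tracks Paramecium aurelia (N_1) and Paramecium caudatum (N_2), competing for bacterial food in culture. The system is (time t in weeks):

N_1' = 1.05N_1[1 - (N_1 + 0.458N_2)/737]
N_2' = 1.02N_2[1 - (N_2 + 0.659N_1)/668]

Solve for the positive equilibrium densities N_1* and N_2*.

N_1* ≈ 617, N_2* ≈ 261

Setting both brackets to zero gives the nullclines N_1 + 0.458N_2 = 737 and 0.659N_1 + N_2 = 668.
Substituting N_2 = 668 - 0.659N_1 into the first: N_1(1 - 0.458·0.659) = 737 - 0.458·668.
So N_1* = 431/0.698 = 617, and then N_2* = 668 - 0.659·617 = 261.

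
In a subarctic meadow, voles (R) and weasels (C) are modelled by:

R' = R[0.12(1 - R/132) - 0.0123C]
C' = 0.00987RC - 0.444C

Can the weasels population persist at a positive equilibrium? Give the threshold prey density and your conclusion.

The predator equation gives dC/dt > 0 only when R > 0.444/0.00987 = 45.
Without the predator, R → K = 132. Since 132 > 45, the predator can invade and persist.

Threshold R = 45; K > 45, so yes, the predator persists.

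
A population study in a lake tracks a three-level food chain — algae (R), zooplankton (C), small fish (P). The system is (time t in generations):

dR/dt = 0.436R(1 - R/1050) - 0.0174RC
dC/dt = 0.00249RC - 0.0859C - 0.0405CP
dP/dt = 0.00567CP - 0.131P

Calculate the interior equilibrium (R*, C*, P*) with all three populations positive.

From dP/dt = 0: 0.00567C* = 0.131, so C* = 23.1.
From dR/dt = 0: 0.436(1 - R*/1050) = 0.0174·23.1, giving R* = 1050·(1 - 0.922) = 81.9.
From dC/dt = 0: 0.00249·81.9 - 0.0859 = 0.0405P*, so P* = 0.118/0.0405 = 2.91.

R* ≈ 81.9, C* ≈ 23.1, P* ≈ 2.91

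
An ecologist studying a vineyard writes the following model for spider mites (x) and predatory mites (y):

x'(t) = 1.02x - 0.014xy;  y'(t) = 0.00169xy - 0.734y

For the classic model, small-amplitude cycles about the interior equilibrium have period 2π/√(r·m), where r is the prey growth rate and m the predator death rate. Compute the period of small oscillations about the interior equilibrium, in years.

T ≈ 7.26 years

Here r = 1.02 and m = 0.734, so r·m = 0.749.
ω = √0.749 = 0.865 per year, hence T = 2π/ω ≈ 7.26 years.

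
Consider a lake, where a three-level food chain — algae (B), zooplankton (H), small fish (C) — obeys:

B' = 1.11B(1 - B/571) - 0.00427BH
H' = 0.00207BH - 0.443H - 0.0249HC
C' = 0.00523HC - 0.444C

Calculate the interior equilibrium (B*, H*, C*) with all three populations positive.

From dC/dt = 0: 0.00523H* = 0.444, so H* = 84.9.
From dB/dt = 0: 1.11(1 - B*/571) = 0.00427·84.9, giving B* = 571·(1 - 0.327) = 385.
From dH/dt = 0: 0.00207·385 - 0.443 = 0.0249C*, so C* = 0.353/0.0249 = 14.2.

B* ≈ 385, H* ≈ 84.9, C* ≈ 14.2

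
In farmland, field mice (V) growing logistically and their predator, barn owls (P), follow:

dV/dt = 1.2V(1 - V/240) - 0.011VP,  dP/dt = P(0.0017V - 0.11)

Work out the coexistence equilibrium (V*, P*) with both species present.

V* ≈ 64.7, P* ≈ 79.7

From dP/dt = 0 with P > 0: 0.0017V* = 0.11, so V* = 64.7.
Substitute into dV/dt = 0: 1.2(1 - 64.7/240) = 0.011P*.
The bracket is 0.73, giving P* = 0.876/0.011 = 79.7.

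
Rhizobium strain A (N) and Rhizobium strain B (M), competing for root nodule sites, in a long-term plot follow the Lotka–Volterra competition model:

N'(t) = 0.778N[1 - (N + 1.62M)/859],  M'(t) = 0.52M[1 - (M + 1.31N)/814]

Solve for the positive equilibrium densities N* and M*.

Setting both brackets to zero gives the nullclines N + 1.62M = 859 and 1.31N + M = 814.
Substituting M = 814 - 1.31N into the first: N(1 - 1.62·1.31) = 859 - 1.62·814.
So N* = -460/-1.12 = 410, and then M* = 814 - 1.31·410 = 277.

N* ≈ 410, M* ≈ 277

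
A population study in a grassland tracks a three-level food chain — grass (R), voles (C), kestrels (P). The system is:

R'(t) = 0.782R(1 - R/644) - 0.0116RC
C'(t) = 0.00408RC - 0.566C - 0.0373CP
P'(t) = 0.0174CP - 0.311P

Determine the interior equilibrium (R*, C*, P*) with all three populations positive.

From dP/dt = 0: 0.0174C* = 0.311, so C* = 17.9.
From dR/dt = 0: 0.782(1 - R*/644) = 0.0116·17.9, giving R* = 644·(1 - 0.265) = 473.
From dC/dt = 0: 0.00408·473 - 0.566 = 0.0373P*, so P* = 1.36/0.0373 = 36.6.

R* ≈ 473, C* ≈ 17.9, P* ≈ 36.6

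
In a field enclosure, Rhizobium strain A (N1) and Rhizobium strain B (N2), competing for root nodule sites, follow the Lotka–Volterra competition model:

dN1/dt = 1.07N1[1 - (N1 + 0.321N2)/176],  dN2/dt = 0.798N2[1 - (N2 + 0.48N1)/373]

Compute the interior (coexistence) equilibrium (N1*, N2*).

N1* ≈ 66.5, N2* ≈ 341

Setting both brackets to zero gives the nullclines N1 + 0.321N2 = 176 and 0.48N1 + N2 = 373.
Substituting N2 = 373 - 0.48N1 into the first: N1(1 - 0.321·0.48) = 176 - 0.321·373.
So N1* = 56.3/0.846 = 66.5, and then N2* = 373 - 0.48·66.5 = 341.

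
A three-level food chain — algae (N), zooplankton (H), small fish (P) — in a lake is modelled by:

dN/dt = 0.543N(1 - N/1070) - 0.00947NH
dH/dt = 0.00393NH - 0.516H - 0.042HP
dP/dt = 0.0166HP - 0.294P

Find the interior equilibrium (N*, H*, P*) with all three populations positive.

From dP/dt = 0: 0.0166H* = 0.294, so H* = 17.7.
From dN/dt = 0: 0.543(1 - N*/1070) = 0.00947·17.7, giving N* = 1070·(1 - 0.309) = 739.
From dH/dt = 0: 0.00393·739 - 0.516 = 0.042P*, so P* = 2.39/0.042 = 56.9.

N* ≈ 739, H* ≈ 17.7, P* ≈ 56.9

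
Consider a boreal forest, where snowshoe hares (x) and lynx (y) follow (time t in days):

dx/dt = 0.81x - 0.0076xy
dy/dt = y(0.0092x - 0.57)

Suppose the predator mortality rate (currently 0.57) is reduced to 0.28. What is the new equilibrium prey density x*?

At the interior fixed point, setting dy/dt = 0 with y > 0 fixes x* = (predator death rate)/(xy coefficient) — independent of the other coefficients.
With the change, x* = 0.28/0.0092 = 30.4; it falls from 62.

x* ≈ 30.4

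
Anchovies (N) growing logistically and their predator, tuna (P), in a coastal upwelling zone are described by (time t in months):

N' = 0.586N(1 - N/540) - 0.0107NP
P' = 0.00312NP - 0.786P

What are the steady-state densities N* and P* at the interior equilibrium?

N* ≈ 252, P* ≈ 29.2

From dP/dt = 0 with P > 0: 0.00312N* = 0.786, so N* = 252.
Substitute into dN/dt = 0: 0.586(1 - 252/540) = 0.0107P*.
The bracket is 0.533, giving P* = 0.313/0.0107 = 29.2.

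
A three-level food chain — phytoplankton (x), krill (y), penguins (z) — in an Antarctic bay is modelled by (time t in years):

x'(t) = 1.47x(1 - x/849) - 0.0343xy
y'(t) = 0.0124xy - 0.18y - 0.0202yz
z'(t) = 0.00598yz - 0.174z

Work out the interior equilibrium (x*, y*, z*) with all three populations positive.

From dz/dt = 0: 0.00598y* = 0.174, so y* = 29.1.
From dx/dt = 0: 1.47(1 - x*/849) = 0.0343·29.1, giving x* = 849·(1 - 0.679) = 273.
From dy/dt = 0: 0.0124·273 - 0.18 = 0.0202z*, so z* = 3.2/0.0202 = 158.

x* ≈ 273, y* ≈ 29.1, z* ≈ 158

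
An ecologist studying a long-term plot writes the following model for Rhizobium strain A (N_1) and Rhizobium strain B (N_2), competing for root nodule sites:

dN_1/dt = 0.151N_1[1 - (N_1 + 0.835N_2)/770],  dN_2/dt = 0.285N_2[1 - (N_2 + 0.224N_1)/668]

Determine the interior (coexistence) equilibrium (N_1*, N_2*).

Setting both brackets to zero gives the nullclines N_1 + 0.835N_2 = 770 and 0.224N_1 + N_2 = 668.
Substituting N_2 = 668 - 0.224N_1 into the first: N_1(1 - 0.835·0.224) = 770 - 0.835·668.
So N_1* = 212/0.813 = 261, and then N_2* = 668 - 0.224·261 = 610.

N_1* ≈ 261, N_2* ≈ 610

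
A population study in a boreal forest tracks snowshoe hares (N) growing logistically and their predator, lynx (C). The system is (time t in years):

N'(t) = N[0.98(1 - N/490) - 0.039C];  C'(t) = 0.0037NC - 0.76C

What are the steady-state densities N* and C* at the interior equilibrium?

N* ≈ 205, C* ≈ 14.6

From dC/dt = 0 with C > 0: 0.0037N* = 0.76, so N* = 205.
Substitute into dN/dt = 0: 0.98(1 - 205/490) = 0.039C*.
The bracket is 0.581, giving C* = 0.569/0.039 = 14.6.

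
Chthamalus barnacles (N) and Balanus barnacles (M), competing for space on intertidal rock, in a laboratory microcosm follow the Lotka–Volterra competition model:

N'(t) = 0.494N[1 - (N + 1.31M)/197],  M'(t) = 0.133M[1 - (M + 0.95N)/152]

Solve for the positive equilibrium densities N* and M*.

Setting both brackets to zero gives the nullclines N + 1.31M = 197 and 0.95N + M = 152.
Substituting M = 152 - 0.95N into the first: N(1 - 1.31·0.95) = 197 - 1.31·152.
So N* = -2.12/-0.244 = 8.67, and then M* = 152 - 0.95·8.67 = 144.

N* ≈ 8.67, M* ≈ 144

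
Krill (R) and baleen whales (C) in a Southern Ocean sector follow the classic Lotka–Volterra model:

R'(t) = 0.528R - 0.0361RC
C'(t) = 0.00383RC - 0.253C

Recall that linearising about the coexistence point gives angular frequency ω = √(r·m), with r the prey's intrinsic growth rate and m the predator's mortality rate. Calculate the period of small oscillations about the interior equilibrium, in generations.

T ≈ 17.2 generations

Here r = 0.528 and m = 0.253, so r·m = 0.134.
ω = √0.134 = 0.365 per generation, hence T = 2π/ω ≈ 17.2 generations.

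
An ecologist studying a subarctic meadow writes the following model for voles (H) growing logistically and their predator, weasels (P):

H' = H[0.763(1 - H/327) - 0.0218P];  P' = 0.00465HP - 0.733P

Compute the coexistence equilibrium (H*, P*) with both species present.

H* ≈ 158, P* ≈ 18.1

From dP/dt = 0 with P > 0: 0.00465H* = 0.733, so H* = 158.
Substitute into dH/dt = 0: 0.763(1 - 158/327) = 0.0218P*.
The bracket is 0.518, giving P* = 0.395/0.0218 = 18.1.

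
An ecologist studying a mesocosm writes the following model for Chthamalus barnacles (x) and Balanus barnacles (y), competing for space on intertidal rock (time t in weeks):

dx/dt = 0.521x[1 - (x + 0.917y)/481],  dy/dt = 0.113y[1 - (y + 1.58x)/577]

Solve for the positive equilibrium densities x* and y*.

x* ≈ 107, y* ≈ 408

Setting both brackets to zero gives the nullclines x + 0.917y = 481 and 1.58x + y = 577.
Substituting y = 577 - 1.58x into the first: x(1 - 0.917·1.58) = 481 - 0.917·577.
So x* = -48.1/-0.449 = 107, and then y* = 577 - 1.58·107 = 408.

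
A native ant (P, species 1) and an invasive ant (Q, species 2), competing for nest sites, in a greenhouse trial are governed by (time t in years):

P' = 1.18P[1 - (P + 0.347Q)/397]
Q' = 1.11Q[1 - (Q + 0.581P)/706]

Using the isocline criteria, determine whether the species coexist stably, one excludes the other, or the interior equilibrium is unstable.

Compare the nullcline intercepts: K1/α12 = 397/0.347 = 1140 > K2 = 706; K2/α21 = 706/0.581 = 1220 > K1 = 397.
Since both inequalities hold, each species can invade when rare, so the interior equilibrium is stable.

stable coexistence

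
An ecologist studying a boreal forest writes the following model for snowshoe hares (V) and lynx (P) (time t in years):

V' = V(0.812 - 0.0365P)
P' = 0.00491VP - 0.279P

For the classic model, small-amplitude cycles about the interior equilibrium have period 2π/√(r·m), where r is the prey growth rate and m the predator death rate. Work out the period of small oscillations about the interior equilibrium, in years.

T ≈ 13.2 years

Here r = 0.812 and m = 0.279, so r·m = 0.227.
ω = √0.227 = 0.476 per year, hence T = 2π/ω ≈ 13.2 years.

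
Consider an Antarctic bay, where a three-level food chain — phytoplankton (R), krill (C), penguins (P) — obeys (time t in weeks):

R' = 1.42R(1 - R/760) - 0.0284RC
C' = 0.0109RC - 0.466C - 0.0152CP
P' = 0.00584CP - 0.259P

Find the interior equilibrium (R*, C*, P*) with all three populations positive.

From dP/dt = 0: 0.00584C* = 0.259, so C* = 44.3.
From dR/dt = 0: 1.42(1 - R*/760) = 0.0284·44.3, giving R* = 760·(1 - 0.887) = 85.9.
From dC/dt = 0: 0.0109·85.9 - 0.466 = 0.0152P*, so P* = 0.47/0.0152 = 30.9.

R* ≈ 85.9, C* ≈ 44.3, P* ≈ 30.9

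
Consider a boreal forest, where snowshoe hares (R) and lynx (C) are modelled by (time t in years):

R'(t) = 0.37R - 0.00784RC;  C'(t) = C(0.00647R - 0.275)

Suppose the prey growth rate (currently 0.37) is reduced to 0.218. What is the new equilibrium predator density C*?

C* ≈ 27.8

At the interior fixed point, setting dR/dt = 0 with R > 0 fixes C* = (prey growth rate)/(RC coefficient) — independent of the other coefficients.
With the change, C* = 0.218/0.00784 = 27.8; it falls from 47.2.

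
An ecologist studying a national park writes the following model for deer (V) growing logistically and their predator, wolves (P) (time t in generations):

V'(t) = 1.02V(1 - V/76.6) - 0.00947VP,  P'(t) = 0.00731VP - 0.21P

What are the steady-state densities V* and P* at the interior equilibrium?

From dP/dt = 0 with P > 0: 0.00731V* = 0.21, so V* = 28.7.
Substitute into dV/dt = 0: 1.02(1 - 28.7/76.6) = 0.00947P*.
The bracket is 0.625, giving P* = 0.637/0.00947 = 67.3.

V* ≈ 28.7, P* ≈ 67.3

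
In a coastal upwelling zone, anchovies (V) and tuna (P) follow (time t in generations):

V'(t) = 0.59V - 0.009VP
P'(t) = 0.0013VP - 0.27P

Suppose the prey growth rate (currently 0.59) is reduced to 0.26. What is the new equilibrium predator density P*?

At the interior fixed point, setting dV/dt = 0 with V > 0 fixes P* = (prey growth rate)/(VP coefficient) — independent of the other coefficients.
With the change, P* = 0.26/0.009 = 28.9; it falls from 65.6.

P* ≈ 28.9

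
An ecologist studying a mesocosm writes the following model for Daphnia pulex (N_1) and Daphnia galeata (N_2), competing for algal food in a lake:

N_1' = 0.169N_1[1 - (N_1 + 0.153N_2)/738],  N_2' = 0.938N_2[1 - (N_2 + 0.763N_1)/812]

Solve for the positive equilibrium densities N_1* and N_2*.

Setting both brackets to zero gives the nullclines N_1 + 0.153N_2 = 738 and 0.763N_1 + N_2 = 812.
Substituting N_2 = 812 - 0.763N_1 into the first: N_1(1 - 0.153·0.763) = 738 - 0.153·812.
So N_1* = 614/0.883 = 695, and then N_2* = 812 - 0.763·695 = 282.

N_1* ≈ 695, N_2* ≈ 282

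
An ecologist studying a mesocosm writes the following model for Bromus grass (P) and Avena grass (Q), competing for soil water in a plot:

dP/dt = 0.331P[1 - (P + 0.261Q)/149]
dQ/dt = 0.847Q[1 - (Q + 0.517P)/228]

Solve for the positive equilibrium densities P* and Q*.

Setting both brackets to zero gives the nullclines P + 0.261Q = 149 and 0.517P + Q = 228.
Substituting Q = 228 - 0.517P into the first: P(1 - 0.261·0.517) = 149 - 0.261·228.
So P* = 89.5/0.865 = 103, and then Q* = 228 - 0.517·103 = 175.

P* ≈ 103, Q* ≈ 175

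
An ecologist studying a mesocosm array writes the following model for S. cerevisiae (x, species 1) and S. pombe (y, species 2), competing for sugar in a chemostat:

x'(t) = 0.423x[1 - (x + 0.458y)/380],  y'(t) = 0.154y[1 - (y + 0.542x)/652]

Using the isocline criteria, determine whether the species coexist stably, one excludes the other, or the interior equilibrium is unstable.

Compare the nullcline intercepts: K1/α12 = 380/0.458 = 830 > K2 = 652; K2/α21 = 652/0.542 = 1200 > K1 = 380.
Since both inequalities hold, each species can invade when rare, so the interior equilibrium is stable.

stable coexistence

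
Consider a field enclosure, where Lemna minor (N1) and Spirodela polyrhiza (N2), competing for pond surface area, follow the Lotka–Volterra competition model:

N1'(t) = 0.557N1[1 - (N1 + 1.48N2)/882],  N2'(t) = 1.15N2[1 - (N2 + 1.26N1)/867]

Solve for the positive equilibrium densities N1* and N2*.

N1* ≈ 464, N2* ≈ 283

Setting both brackets to zero gives the nullclines N1 + 1.48N2 = 882 and 1.26N1 + N2 = 867.
Substituting N2 = 867 - 1.26N1 into the first: N1(1 - 1.48·1.26) = 882 - 1.48·867.
So N1* = -401/-0.865 = 464, and then N2* = 867 - 1.26·464 = 283.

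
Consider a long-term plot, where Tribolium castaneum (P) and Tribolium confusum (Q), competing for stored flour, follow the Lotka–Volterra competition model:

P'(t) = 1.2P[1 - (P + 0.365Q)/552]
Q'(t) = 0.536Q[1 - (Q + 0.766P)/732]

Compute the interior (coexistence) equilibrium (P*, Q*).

P* ≈ 395, Q* ≈ 429

Setting both brackets to zero gives the nullclines P + 0.365Q = 552 and 0.766P + Q = 732.
Substituting Q = 732 - 0.766P into the first: P(1 - 0.365·0.766) = 552 - 0.365·732.
So P* = 285/0.72 = 395, and then Q* = 732 - 0.766·395 = 429.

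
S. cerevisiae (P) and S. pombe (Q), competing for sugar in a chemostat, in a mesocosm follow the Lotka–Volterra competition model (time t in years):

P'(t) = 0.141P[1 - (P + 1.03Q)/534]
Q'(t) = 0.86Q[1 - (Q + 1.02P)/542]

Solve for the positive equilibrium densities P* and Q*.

Setting both brackets to zero gives the nullclines P + 1.03Q = 534 and 1.02P + Q = 542.
Substituting Q = 542 - 1.02P into the first: P(1 - 1.03·1.02) = 534 - 1.03·542.
So P* = -24.3/-0.0506 = 479, and then Q* = 542 - 1.02·479 = 53.

P* ≈ 479, Q* ≈ 53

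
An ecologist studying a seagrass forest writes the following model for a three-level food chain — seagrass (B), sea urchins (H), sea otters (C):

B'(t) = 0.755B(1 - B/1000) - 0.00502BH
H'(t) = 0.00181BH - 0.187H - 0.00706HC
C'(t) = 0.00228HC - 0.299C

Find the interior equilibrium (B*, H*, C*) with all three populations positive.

From dC/dt = 0: 0.00228H* = 0.299, so H* = 131.
From dB/dt = 0: 0.755(1 - B*/1000) = 0.00502·131, giving B* = 1000·(1 - 0.872) = 128.
From dH/dt = 0: 0.00181·128 - 0.187 = 0.00706C*, so C* = 0.0448/0.00706 = 6.34.

B* ≈ 128, H* ≈ 131, C* ≈ 6.34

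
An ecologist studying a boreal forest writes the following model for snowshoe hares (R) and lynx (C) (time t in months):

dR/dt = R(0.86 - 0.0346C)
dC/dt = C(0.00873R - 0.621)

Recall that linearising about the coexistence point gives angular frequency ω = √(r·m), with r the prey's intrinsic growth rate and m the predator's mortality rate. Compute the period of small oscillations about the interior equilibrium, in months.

T ≈ 8.6 months

Here r = 0.86 and m = 0.621, so r·m = 0.534.
ω = √0.534 = 0.731 per month, hence T = 2π/ω ≈ 8.6 months.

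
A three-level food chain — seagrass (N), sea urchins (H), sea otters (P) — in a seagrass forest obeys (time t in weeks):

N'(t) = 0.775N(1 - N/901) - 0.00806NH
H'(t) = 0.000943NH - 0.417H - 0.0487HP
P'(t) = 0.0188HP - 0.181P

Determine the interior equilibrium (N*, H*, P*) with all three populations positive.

N* ≈ 811, H* ≈ 9.63, P* ≈ 7.14

From dP/dt = 0: 0.0188H* = 0.181, so H* = 9.63.
From dN/dt = 0: 0.775(1 - N*/901) = 0.00806·9.63, giving N* = 901·(1 - 0.1) = 811.
From dH/dt = 0: 0.000943·811 - 0.417 = 0.0487P*, so P* = 0.348/0.0487 = 7.14.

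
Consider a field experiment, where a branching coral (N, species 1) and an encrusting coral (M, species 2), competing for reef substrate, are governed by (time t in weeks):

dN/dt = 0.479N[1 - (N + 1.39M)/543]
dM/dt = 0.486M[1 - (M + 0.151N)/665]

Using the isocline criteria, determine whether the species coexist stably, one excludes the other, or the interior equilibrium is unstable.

Compare the nullcline intercepts: K1/α12 = 543/1.39 = 391 < K2 = 665; K2/α21 = 665/0.151 = 4400 > K1 = 543.
Since the inequalities point opposite ways, species 2 can invade but species 1 cannot.

species 2 excludes species 1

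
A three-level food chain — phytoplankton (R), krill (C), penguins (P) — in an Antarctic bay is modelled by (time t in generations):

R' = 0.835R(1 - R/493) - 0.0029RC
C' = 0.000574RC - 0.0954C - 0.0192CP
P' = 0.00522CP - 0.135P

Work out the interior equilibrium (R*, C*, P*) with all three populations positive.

From dP/dt = 0: 0.00522C* = 0.135, so C* = 25.9.
From dR/dt = 0: 0.835(1 - R*/493) = 0.0029·25.9, giving R* = 493·(1 - 0.0898) = 449.
From dC/dt = 0: 0.000574·449 - 0.0954 = 0.0192P*, so P* = 0.162/0.0192 = 8.45.

R* ≈ 449, C* ≈ 25.9, P* ≈ 8.45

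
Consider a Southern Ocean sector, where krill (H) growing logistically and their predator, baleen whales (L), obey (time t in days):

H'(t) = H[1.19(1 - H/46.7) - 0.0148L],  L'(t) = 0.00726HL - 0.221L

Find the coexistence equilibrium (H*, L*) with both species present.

From dL/dt = 0 with L > 0: 0.00726H* = 0.221, so H* = 30.4.
Substitute into dH/dt = 0: 1.19(1 - 30.4/46.7) = 0.0148L*.
The bracket is 0.348, giving L* = 0.414/0.0148 = 28.

H* ≈ 30.4, L* ≈ 28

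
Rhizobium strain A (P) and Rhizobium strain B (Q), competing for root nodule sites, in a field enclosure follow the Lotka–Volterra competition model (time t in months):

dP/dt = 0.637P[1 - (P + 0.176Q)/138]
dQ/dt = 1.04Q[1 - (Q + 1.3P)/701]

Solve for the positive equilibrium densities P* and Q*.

Setting both brackets to zero gives the nullclines P + 0.176Q = 138 and 1.3P + Q = 701.
Substituting Q = 701 - 1.3P into the first: P(1 - 0.176·1.3) = 138 - 0.176·701.
So P* = 14.6/0.771 = 19, and then Q* = 701 - 1.3·19 = 676.

P* ≈ 19, Q* ≈ 676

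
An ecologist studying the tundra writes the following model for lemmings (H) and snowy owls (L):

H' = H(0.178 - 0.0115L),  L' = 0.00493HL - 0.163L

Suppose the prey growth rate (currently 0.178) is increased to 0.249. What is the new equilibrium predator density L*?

At the interior fixed point, setting dH/dt = 0 with H > 0 fixes L* = (prey growth rate)/(HL coefficient) — independent of the other coefficients.
With the change, L* = 0.249/0.0115 = 21.7; it rises from 15.5.

L* ≈ 21.7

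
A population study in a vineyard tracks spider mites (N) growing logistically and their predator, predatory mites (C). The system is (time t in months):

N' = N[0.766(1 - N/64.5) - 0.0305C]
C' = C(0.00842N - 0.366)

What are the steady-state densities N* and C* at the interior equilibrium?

From dC/dt = 0 with C > 0: 0.00842N* = 0.366, so N* = 43.5.
Substitute into dN/dt = 0: 0.766(1 - 43.5/64.5) = 0.0305C*.
The bracket is 0.326, giving C* = 0.25/0.0305 = 8.19.

N* ≈ 43.5, C* ≈ 8.19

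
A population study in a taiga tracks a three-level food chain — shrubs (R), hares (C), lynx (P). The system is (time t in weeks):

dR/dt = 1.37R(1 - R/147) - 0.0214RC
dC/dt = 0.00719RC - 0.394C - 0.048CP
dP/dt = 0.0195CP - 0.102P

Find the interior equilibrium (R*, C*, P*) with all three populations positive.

From dP/dt = 0: 0.0195C* = 0.102, so C* = 5.23.
From dR/dt = 0: 1.37(1 - R*/147) = 0.0214·5.23, giving R* = 147·(1 - 0.0817) = 135.
From dC/dt = 0: 0.00719·135 - 0.394 = 0.048P*, so P* = 0.577/0.048 = 12.

R* ≈ 135, C* ≈ 5.23, P* ≈ 12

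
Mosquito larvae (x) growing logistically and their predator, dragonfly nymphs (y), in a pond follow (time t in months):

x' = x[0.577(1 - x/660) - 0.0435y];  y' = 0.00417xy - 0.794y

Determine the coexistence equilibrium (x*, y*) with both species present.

From dy/dt = 0 with y > 0: 0.00417x* = 0.794, so x* = 190.
Substitute into dx/dt = 0: 0.577(1 - 190/660) = 0.0435y*.
The bracket is 0.712, giving y* = 0.411/0.0435 = 9.44.

x* ≈ 190, y* ≈ 9.44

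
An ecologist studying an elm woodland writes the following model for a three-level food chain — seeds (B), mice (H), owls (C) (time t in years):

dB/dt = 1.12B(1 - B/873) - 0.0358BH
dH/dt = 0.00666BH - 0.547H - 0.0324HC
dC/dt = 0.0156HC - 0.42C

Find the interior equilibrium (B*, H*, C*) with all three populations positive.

B* ≈ 122, H* ≈ 26.9, C* ≈ 8.14

From dC/dt = 0: 0.0156H* = 0.42, so H* = 26.9.
From dB/dt = 0: 1.12(1 - B*/873) = 0.0358·26.9, giving B* = 873·(1 - 0.861) = 122.
From dH/dt = 0: 0.00666·122 - 0.547 = 0.0324C*, so C* = 0.264/0.0324 = 8.14.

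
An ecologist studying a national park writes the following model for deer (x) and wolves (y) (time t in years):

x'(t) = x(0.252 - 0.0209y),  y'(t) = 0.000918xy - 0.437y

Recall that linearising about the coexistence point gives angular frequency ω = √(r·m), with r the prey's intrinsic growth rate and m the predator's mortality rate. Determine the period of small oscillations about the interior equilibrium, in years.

Here r = 0.252 and m = 0.437, so r·m = 0.11.
ω = √0.11 = 0.332 per year, hence T = 2π/ω ≈ 18.9 years.

T ≈ 18.9 years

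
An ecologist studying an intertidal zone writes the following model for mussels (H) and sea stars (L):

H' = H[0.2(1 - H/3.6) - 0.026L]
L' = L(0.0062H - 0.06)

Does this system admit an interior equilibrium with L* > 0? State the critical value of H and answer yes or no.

Threshold H = 9.68; K < 9.68, so no, the predator goes extinct.

The predator equation gives dL/dt > 0 only when H > 0.06/0.0062 = 9.68.
Without the predator, H → K = 3.6. Since 3.6 < 9.68, the predator cannot invade.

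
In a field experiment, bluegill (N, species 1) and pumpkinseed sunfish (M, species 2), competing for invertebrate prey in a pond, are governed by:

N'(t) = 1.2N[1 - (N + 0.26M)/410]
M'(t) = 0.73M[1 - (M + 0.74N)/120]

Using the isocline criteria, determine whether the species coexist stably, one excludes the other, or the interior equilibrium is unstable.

species 1 excludes species 2

Compare the nullcline intercepts: K1/α12 = 410/0.26 = 1580 > K2 = 120; K2/α21 = 120/0.74 = 162 < K1 = 410.
Since the inequalities point opposite ways, species 1 can invade but species 2 cannot.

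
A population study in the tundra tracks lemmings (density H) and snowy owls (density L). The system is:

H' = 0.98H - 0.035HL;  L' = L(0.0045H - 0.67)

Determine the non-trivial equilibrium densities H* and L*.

H* ≈ 149, L* ≈ 28

Set dL/dt = 0 with L > 0: 0.0045H - 0.67 = 0, so H* = 0.67/0.0045 = 149.
Set dH/dt = 0 with H > 0: 0.98 - 0.035L = 0, so L* = 0.98/0.035 = 28.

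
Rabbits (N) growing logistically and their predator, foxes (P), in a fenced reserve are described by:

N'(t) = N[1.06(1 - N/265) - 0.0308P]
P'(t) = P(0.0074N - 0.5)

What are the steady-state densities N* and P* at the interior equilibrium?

N* ≈ 67.6, P* ≈ 25.6

From dP/dt = 0 with P > 0: 0.0074N* = 0.5, so N* = 67.6.
Substitute into dN/dt = 0: 1.06(1 - 67.6/265) = 0.0308P*.
The bracket is 0.745, giving P* = 0.79/0.0308 = 25.6.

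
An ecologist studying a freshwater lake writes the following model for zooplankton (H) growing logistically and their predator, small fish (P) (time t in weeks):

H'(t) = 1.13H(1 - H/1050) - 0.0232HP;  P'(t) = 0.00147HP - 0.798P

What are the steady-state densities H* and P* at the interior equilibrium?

From dP/dt = 0 with P > 0: 0.00147H* = 0.798, so H* = 543.
Substitute into dH/dt = 0: 1.13(1 - 543/1050) = 0.0232P*.
The bracket is 0.483, giving P* = 0.546/0.0232 = 23.5.

H* ≈ 543, P* ≈ 23.5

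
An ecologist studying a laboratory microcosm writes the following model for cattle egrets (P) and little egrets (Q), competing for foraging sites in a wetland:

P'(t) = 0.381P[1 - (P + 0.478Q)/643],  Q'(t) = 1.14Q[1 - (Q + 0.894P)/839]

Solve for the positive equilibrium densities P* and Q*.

P* ≈ 423, Q* ≈ 461

Setting both brackets to zero gives the nullclines P + 0.478Q = 643 and 0.894P + Q = 839.
Substituting Q = 839 - 0.894P into the first: P(1 - 0.478·0.894) = 643 - 0.478·839.
So P* = 242/0.573 = 423, and then Q* = 839 - 0.894·423 = 461.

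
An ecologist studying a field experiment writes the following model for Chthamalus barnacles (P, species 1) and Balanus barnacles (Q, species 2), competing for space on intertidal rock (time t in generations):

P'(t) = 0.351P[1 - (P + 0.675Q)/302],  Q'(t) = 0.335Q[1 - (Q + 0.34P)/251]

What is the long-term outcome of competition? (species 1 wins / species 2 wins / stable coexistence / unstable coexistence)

Compare the nullcline intercepts: K1/α12 = 302/0.675 = 447 > K2 = 251; K2/α21 = 251/0.34 = 738 > K1 = 302.
Since both inequalities hold, each species can invade when rare, so the interior equilibrium is stable.

stable coexistence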